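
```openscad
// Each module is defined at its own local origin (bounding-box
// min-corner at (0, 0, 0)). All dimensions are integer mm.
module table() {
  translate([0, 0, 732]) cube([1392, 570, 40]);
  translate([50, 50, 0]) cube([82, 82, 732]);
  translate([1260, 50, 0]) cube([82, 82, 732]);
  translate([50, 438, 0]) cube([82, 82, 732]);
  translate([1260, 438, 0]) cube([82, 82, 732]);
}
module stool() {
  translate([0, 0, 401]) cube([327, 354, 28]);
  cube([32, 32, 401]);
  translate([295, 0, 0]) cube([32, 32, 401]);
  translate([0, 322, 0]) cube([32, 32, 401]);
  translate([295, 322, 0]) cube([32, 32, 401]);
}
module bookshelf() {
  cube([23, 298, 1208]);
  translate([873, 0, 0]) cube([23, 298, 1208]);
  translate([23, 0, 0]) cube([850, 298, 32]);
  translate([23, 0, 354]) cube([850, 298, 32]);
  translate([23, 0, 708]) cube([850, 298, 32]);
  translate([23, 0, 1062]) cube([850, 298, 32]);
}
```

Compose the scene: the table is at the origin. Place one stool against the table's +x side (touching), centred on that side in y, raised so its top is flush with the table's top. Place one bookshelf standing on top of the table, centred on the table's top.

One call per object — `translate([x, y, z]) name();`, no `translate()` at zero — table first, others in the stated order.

table();
translate([1392, 108, 343]) stool();
translate([248, 136, 772]) bookshelf();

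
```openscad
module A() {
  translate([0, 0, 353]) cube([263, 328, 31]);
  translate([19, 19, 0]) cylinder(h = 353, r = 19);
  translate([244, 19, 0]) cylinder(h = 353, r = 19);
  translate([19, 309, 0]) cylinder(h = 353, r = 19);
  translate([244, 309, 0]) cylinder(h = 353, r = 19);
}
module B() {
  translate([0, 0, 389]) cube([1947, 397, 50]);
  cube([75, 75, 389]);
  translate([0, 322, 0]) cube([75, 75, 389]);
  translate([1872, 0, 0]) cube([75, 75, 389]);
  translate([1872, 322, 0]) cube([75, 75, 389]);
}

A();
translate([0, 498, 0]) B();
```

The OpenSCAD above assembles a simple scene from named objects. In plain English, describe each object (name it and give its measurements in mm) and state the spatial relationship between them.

A is a simple wooden stool: a rectangular seat 263 mm (x) by 328 mm (y), 31 mm thick, top face at z = 384 mm, on four round legs, each 38 mm in diameter. The legs rest on z = 0, each leg's axis is inset half a diameter from the nearest pair of seat edges (so the leg's bounding box is flush with the corner).

B is a long wooden bench with a 1947 mm (x) × 397 mm (y) seat, 50 mm thick, its top surface 439 mm above the floor. Four 75 mm square legs at the seat corners, flush with the edges, run from z = 0 to the seat underside.

The bench is on the floor beside the stool on its +y side.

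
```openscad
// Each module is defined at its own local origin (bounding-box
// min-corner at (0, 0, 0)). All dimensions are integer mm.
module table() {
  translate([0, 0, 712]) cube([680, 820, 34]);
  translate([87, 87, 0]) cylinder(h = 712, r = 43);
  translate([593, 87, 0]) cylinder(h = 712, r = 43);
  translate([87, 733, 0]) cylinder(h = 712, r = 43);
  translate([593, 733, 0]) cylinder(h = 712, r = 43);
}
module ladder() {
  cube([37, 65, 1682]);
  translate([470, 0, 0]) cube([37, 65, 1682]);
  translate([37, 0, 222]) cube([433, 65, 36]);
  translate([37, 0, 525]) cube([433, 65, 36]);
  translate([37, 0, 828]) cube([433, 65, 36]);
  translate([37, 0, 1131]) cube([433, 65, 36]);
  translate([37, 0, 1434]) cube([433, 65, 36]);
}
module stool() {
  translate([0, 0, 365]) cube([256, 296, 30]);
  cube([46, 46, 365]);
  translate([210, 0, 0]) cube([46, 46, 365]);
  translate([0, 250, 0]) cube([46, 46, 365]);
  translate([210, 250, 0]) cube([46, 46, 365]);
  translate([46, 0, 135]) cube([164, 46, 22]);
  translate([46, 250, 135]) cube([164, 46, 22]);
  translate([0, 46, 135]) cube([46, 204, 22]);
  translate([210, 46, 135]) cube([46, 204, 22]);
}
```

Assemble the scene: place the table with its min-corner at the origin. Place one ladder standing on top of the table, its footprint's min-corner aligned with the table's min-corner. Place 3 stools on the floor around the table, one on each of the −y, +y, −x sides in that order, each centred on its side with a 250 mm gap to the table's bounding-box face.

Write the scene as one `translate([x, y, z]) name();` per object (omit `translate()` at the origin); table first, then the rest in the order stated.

table();
translate([0, 0, 746]) ladder();
translate([212, -546, 0]) stool();
translate([212, 1070, 0]) stool();
translate([-506, 262, 0]) stool();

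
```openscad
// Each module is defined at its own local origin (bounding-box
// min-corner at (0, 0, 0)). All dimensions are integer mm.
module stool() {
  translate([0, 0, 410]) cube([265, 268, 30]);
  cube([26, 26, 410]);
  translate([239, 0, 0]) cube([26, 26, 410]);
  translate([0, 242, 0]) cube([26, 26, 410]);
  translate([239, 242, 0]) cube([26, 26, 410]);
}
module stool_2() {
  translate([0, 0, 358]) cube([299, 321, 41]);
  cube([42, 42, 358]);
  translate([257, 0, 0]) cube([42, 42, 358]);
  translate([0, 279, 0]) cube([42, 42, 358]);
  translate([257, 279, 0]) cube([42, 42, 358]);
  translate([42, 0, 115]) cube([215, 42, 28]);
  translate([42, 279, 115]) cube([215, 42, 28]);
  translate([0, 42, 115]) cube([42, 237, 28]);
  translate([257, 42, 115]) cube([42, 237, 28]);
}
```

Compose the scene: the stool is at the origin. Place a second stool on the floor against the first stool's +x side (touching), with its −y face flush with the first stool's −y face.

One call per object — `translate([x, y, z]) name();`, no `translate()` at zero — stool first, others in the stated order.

stool();
translate([265, 0, 0]) stool_2();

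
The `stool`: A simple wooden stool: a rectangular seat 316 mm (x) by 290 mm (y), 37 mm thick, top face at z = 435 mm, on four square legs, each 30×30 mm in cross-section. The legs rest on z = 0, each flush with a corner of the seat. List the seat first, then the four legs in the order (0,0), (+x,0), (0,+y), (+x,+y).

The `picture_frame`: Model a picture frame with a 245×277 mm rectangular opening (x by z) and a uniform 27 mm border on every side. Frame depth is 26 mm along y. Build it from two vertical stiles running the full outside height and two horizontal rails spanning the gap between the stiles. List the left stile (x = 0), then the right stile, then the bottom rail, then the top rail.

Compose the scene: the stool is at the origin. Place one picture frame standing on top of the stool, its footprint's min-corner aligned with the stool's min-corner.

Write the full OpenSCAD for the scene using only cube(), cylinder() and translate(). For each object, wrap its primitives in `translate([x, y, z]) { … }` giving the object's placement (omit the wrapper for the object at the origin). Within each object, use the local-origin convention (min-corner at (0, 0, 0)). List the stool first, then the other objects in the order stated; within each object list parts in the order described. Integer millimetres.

translate([0, 0, 398]) cube([316, 290, 37]);
cube([30, 30, 398]);
translate([286, 0, 0]) cube([30, 30, 398]);
translate([0, 260, 0]) cube([30, 30, 398]);
translate([286, 260, 0]) cube([30, 30, 398]);
translate([0, 0, 435]) {
  cube([27, 26, 331]);
  translate([272, 0, 0]) cube([27, 26, 331]);
  translate([27, 0, 0]) cube([245, 26, 27]);
  translate([27, 0, 304]) cube([245, 26, 27]);
}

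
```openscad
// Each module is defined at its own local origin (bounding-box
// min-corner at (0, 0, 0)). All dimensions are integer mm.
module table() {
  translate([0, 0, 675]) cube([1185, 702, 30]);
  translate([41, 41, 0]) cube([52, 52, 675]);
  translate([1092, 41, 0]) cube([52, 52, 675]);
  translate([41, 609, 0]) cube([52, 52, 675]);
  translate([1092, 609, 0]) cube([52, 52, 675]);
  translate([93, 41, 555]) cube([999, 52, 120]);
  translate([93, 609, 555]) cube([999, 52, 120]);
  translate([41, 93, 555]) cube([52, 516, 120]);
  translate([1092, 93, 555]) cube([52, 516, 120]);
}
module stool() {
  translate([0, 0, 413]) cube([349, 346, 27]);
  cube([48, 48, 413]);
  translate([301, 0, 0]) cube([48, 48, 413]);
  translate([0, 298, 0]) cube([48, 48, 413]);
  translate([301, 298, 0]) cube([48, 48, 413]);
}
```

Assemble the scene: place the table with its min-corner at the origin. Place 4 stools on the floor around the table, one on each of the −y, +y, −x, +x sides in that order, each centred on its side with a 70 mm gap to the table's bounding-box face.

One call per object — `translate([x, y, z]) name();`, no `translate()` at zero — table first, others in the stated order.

table();
translate([418, -416, 0]) stool();
translate([418, 772, 0]) stool();
translate([-419, 178, 0]) stool();
translate([1255, 178, 0]) stool();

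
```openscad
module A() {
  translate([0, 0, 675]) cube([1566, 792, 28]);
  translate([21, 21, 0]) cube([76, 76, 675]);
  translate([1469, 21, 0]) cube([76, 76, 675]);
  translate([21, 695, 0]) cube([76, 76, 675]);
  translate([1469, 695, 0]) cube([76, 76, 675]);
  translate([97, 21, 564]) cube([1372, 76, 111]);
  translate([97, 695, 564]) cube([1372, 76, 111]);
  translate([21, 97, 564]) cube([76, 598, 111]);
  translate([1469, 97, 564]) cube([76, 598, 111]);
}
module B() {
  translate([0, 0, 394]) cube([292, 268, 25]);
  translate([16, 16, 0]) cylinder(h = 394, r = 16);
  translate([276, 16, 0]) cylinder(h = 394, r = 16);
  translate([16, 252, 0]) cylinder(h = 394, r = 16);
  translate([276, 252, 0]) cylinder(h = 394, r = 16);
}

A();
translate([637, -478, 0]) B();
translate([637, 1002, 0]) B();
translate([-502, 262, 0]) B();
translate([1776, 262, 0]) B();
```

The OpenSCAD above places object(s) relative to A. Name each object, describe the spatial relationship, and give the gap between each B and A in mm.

Each stool's nearest face is 210 mm from the table's bounding box.

A is a table. B is a stool. Four stools sit around the table at the −y, +y, −x, +x sides. The gap between each stool and the table is 210 mm.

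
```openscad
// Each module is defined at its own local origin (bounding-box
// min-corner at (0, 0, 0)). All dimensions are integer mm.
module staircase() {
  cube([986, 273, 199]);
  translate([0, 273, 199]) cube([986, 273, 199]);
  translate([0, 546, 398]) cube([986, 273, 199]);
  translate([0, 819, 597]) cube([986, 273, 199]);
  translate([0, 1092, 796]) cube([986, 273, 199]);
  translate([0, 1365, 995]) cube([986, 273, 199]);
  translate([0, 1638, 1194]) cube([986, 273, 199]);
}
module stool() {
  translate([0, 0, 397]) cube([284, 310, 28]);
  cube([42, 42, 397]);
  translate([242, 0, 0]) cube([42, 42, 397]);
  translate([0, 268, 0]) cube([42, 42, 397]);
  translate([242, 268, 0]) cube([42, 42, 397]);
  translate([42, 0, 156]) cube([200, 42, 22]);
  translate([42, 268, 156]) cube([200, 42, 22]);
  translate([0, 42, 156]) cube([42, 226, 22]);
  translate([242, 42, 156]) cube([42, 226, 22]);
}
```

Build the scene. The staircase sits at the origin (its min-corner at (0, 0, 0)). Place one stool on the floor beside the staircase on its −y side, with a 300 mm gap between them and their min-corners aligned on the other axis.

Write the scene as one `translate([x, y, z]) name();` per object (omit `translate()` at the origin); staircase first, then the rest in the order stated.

staircase();
translate([0, -610, 0]) stool();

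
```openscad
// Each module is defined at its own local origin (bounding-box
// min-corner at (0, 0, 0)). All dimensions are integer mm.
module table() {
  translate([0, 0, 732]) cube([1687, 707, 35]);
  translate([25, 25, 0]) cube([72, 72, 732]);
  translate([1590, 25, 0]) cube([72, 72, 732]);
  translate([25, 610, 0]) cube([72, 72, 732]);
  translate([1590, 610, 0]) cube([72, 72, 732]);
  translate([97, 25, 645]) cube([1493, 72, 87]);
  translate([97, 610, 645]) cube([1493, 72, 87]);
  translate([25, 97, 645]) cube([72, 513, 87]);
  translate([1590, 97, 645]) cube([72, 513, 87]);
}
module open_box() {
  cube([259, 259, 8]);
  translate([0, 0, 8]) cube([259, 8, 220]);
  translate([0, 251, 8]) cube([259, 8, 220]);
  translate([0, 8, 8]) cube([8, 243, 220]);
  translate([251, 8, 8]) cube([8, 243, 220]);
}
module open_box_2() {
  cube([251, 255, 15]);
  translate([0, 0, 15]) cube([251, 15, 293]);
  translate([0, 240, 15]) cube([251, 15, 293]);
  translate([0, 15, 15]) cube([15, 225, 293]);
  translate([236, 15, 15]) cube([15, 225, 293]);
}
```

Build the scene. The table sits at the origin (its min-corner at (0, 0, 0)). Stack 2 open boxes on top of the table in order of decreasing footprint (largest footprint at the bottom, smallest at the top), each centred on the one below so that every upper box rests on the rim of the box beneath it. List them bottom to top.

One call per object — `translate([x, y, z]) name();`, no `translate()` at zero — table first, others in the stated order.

table();
translate([714, 224, 767]) open_box();
translate([718, 226, 995]) open_box_2();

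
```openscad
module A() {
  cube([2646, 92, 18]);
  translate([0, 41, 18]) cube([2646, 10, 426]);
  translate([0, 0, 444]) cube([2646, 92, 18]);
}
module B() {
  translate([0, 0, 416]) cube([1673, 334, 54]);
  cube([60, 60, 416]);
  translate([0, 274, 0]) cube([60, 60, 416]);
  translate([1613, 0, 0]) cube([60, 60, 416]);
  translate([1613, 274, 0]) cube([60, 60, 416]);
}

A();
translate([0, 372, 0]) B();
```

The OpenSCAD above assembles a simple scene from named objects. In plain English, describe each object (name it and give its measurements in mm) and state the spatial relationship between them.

A is an I-beam lying along x, 2646 mm long. Overall section height 462 mm. Two flanges 92 mm wide (y) and 18 mm thick, one on the floor and one at the top; a web 10 mm thick runs between them, centred on the flange width.

B is a bench: a 1673×334 mm seat slab, 54 mm thick, top at z = 470 mm, on four 60×60 mm square legs flush with the seat corners and standing on z = 0.

The bench is on the floor beside the I-beam on its +y side.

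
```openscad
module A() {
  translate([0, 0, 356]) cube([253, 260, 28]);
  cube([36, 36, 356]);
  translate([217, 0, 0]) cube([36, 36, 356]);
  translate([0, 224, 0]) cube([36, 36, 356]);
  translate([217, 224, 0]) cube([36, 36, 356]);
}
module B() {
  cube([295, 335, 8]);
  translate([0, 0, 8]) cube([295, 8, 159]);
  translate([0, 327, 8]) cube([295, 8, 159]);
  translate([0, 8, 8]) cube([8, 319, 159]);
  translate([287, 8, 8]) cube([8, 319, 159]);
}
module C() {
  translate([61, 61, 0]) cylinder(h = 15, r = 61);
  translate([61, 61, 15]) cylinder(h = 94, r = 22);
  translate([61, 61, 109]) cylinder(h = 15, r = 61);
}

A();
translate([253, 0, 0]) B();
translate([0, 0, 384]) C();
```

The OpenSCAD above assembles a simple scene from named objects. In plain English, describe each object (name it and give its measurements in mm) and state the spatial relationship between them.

A is a simple wooden stool: a rectangular seat 253 mm (x) by 260 mm (y), 28 mm thick, top face at z = 384 mm, on four square legs, each 36×36 mm in cross-section. The legs rest on z = 0, each flush with a corner of the seat.

B is an open storage box with external size 295×335×167 mm and wall thickness 8 mm (the base is also 8 mm thick). The base covers the whole footprint; the four walls stand on the base, with the y-facing walls full-width and the x-facing walls fitting between their inner faces.

C is a spool: two coaxial disc flanges of radius 61 mm and thickness 15 mm, joined by a core cylinder of radius 22 mm and height 94 mm. The lower flange rests on z = 0 and the three cylinders share a vertical axis.

The open box is against the stool's +x side, with their −y faces flush. The spool is on top of the stool.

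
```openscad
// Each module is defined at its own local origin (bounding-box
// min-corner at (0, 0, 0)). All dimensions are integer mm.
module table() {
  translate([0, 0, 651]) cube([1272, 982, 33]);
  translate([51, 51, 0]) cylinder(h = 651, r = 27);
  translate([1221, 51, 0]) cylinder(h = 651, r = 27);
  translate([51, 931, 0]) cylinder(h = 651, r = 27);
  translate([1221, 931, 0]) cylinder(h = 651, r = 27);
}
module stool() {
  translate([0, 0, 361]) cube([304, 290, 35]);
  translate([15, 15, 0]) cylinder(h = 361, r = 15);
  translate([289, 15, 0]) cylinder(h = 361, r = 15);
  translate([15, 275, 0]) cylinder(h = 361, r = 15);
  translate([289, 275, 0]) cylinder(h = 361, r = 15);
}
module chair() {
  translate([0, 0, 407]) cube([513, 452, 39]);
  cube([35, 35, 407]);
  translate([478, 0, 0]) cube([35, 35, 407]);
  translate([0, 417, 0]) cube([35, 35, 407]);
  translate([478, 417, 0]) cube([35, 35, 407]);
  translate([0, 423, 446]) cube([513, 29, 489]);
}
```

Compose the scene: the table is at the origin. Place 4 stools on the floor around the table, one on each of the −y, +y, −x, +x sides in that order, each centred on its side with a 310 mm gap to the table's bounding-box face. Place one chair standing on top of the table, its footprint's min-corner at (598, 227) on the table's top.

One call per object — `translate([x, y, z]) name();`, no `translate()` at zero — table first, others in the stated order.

table();
translate([484, -600, 0]) stool();
translate([484, 1292, 0]) stool();
translate([-614, 346, 0]) stool();
translate([1582, 346, 0]) stool();
translate([598, 227, 684]) chair();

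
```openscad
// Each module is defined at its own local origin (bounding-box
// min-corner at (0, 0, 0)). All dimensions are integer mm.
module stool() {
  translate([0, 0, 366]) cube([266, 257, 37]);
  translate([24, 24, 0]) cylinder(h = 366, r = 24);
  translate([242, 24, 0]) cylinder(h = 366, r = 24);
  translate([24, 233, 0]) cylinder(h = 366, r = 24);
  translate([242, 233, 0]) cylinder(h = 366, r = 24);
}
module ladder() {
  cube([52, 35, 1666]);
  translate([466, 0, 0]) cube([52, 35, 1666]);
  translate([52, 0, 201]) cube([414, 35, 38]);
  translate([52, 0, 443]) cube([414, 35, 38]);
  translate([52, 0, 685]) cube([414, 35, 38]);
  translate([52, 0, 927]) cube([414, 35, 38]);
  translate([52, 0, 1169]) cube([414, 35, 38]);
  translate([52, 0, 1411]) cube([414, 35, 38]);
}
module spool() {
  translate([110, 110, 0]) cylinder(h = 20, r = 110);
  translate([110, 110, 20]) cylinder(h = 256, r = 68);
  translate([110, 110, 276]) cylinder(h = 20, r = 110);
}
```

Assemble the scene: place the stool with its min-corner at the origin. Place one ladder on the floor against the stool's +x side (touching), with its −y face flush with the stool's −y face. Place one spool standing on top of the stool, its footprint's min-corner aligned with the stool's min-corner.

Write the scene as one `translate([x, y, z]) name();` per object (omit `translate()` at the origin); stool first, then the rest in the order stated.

stool();
translate([266, 0, 0]) ladder();
translate([0, 0, 403]) spool();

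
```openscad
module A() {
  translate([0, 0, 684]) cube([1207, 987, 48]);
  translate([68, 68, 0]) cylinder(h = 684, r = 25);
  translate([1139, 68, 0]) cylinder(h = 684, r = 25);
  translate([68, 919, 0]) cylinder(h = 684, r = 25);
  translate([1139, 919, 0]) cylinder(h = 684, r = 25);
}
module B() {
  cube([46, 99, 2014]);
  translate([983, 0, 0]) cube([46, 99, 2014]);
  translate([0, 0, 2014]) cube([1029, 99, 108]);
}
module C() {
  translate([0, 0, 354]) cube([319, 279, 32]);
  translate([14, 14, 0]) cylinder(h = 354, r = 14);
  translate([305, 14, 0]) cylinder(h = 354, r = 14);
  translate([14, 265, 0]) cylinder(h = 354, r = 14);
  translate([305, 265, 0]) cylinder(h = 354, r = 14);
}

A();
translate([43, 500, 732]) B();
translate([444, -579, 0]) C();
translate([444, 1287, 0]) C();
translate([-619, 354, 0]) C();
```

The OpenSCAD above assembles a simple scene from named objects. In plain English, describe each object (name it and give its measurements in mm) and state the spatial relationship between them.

A is a table with a 1207×987 mm rectangular top, 48 mm thick, top surface at z = 732 mm, supported by four round legs of 50 mm diameter, each leg's bounding box inset 43 mm from the nearest pair of top edges, running from the floor.

B is a door frame. The clear opening is 937 mm wide and 2014 mm high. Two 46 mm wide jambs, 99 mm deep, stand either side of the opening from the floor to the top of the opening. A 108 mm thick head sits across the top of both jambs, spanning the full outside width of the frame.

C is a four-legged stool. The seat is a 319×279×32 mm slab whose top surface is at z = 386 mm; four round legs, each 28 mm in diameter, run from the floor (z = 0) to the underside of the seat, each leg's axis is inset half a diameter from the nearest pair of seat edges (so the leg's bounding box is flush with the corner).

The door frame is on top of the table. Three stools sit around the table at the −y, +y, −x sides.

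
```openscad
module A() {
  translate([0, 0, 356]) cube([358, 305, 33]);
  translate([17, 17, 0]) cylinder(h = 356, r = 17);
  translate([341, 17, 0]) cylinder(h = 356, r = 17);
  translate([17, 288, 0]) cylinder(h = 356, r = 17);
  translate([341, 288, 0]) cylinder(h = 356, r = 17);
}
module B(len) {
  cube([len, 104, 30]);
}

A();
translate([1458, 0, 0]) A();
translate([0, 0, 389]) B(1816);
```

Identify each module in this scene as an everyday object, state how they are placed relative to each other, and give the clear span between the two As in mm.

Second stool starts at x = 1458; first ends at x = 358; clear span = 1458 − 358 = 1100 mm.

A is a stool. B is a beam. A beam spans the tops of two stools. The clear span between the two stools is 1100 mm.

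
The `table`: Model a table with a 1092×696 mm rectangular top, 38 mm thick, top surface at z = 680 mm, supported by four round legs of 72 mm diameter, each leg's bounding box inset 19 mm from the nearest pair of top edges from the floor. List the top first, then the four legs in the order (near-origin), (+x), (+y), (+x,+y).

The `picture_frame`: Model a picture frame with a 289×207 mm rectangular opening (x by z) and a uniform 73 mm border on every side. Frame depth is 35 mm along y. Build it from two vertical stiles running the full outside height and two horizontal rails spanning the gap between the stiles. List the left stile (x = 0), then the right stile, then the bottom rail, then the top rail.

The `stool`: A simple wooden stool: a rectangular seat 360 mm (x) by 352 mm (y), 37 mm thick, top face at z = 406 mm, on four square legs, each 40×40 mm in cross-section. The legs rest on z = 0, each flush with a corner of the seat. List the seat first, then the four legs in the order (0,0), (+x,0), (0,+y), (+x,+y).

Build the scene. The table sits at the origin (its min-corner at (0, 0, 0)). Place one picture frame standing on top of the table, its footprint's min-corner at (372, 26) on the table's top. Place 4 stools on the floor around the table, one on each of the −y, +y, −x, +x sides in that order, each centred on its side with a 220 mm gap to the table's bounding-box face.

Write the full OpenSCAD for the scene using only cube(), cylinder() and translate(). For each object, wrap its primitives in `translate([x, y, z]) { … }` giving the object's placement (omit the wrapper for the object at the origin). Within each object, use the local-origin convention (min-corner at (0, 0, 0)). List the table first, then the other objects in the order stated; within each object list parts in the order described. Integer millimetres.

translate([0, 0, 642]) cube([1092, 696, 38]);
translate([55, 55, 0]) cylinder(h = 642, r = 36);
translate([1037, 55, 0]) cylinder(h = 642, r = 36);
translate([55, 641, 0]) cylinder(h = 642, r = 36);
translate([1037, 641, 0]) cylinder(h = 642, r = 36);
translate([372, 26, 680]) {
  cube([73, 35, 353]);
  translate([362, 0, 0]) cube([73, 35, 353]);
  translate([73, 0, 0]) cube([289, 35, 73]);
  translate([73, 0, 280]) cube([289, 35, 73]);
}
translate([366, -572, 0]) {
  translate([0, 0, 369]) cube([360, 352, 37]);
  cube([40, 40, 369]);
  translate([320, 0, 0]) cube([40, 40, 369]);
  translate([0, 312, 0]) cube([40, 40, 369]);
  translate([320, 312, 0]) cube([40, 40, 369]);
}
translate([366, 916, 0]) {
  translate([0, 0, 369]) cube([360, 352, 37]);
  cube([40, 40, 369]);
  translate([320, 0, 0]) cube([40, 40, 369]);
  translate([0, 312, 0]) cube([40, 40, 369]);
  translate([320, 312, 0]) cube([40, 40, 369]);
}
translate([-580, 172, 0]) {
  translate([0, 0, 369]) cube([360, 352, 37]);
  cube([40, 40, 369]);
  translate([320, 0, 0]) cube([40, 40, 369]);
  translate([0, 312, 0]) cube([40, 40, 369]);
  translate([320, 312, 0]) cube([40, 40, 369]);
}
translate([1312, 172, 0]) {
  translate([0, 0, 369]) cube([360, 352, 37]);
  cube([40, 40, 369]);
  translate([320, 0, 0]) cube([40, 40, 369]);
  translate([0, 312, 0]) cube([40, 40, 369]);
  translate([320, 312, 0]) cube([40, 40, 369]);
}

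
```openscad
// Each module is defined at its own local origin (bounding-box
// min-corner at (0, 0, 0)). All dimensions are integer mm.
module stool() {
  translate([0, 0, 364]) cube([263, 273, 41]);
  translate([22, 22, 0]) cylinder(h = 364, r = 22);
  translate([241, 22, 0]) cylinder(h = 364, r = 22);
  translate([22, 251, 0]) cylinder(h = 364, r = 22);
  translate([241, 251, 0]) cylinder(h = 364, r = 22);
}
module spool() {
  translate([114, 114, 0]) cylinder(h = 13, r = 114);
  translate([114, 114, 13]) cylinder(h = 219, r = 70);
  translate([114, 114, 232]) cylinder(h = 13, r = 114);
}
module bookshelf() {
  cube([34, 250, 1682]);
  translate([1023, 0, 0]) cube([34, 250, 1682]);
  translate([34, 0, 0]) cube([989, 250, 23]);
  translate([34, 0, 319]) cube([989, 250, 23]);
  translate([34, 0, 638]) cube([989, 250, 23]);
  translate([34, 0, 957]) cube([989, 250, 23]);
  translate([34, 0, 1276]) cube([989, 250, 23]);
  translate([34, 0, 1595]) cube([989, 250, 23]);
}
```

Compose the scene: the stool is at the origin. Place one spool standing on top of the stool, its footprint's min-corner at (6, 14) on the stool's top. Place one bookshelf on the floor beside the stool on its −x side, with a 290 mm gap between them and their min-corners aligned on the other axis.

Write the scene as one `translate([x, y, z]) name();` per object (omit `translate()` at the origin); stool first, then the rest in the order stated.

stool();
translate([6, 14, 405]) spool();
translate([-1347, 0, 0]) bookshelf();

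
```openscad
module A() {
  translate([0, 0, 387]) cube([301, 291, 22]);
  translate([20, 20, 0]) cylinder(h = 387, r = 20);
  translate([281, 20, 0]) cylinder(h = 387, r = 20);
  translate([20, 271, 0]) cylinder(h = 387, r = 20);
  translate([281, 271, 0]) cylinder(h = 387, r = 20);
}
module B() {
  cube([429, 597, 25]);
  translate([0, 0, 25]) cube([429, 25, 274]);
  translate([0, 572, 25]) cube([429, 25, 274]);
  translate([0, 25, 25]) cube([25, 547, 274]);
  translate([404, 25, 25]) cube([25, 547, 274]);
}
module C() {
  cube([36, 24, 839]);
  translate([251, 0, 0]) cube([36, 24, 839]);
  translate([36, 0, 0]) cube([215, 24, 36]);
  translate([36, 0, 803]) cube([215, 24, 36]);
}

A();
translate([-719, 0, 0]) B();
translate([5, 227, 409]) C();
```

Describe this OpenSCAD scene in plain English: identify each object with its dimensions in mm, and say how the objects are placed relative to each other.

A is a four-legged stool. The seat is a 301×291×22 mm slab whose top surface is at z = 409 mm; four round legs, each 40 mm in diameter, run from the floor (z = 0) to the underside of the seat, each leg's axis is inset half a diameter from the nearest pair of seat edges (so the leg's bounding box is flush with the corner).

B is an open storage box with external size 429×597×299 mm and wall thickness 25 mm (the base is also 25 mm thick). The base covers the whole footprint; the four walls stand on the base, with the y-facing walls full-width and the x-facing walls fitting between their inner faces.

C is a picture frame with a 215×767 mm rectangular opening (x by z) and a uniform 36 mm border on every side. Frame depth is 24 mm along y. It is built from two vertical stiles running the full outside height and two horizontal rails spanning the gap between the stiles.

The open box is on the floor beside the stool on its −x side. The picture frame is on top of the stool.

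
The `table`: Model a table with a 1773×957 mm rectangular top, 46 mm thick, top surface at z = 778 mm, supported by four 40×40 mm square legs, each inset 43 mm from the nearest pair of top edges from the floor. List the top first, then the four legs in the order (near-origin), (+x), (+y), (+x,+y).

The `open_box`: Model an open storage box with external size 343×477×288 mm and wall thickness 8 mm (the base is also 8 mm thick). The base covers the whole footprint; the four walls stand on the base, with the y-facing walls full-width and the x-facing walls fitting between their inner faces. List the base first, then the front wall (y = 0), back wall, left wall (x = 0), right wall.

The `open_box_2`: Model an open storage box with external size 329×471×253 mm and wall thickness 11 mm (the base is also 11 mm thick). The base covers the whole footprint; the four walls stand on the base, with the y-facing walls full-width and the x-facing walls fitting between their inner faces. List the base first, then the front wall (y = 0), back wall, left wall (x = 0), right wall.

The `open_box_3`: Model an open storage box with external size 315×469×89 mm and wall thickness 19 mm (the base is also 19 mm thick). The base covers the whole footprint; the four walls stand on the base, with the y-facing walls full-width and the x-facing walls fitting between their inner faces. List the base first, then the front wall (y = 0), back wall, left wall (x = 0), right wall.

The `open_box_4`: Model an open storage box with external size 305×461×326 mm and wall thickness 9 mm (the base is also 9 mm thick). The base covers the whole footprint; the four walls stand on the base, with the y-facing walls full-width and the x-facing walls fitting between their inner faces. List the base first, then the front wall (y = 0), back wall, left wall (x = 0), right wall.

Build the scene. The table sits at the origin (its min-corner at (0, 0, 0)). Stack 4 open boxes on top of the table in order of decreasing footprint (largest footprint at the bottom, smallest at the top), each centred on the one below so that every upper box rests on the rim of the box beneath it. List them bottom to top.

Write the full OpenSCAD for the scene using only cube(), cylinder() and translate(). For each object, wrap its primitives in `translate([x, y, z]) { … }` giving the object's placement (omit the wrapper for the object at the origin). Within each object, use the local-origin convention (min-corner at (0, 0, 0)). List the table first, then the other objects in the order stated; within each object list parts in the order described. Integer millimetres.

translate([0, 0, 732]) cube([1773, 957, 46]);
translate([43, 43, 0]) cube([40, 40, 732]);
translate([1690, 43, 0]) cube([40, 40, 732]);
translate([43, 874, 0]) cube([40, 40, 732]);
translate([1690, 874, 0]) cube([40, 40, 732]);
translate([715, 240, 778]) {
  cube([343, 477, 8]);
  translate([0, 0, 8]) cube([343, 8, 280]);
  translate([0, 469, 8]) cube([343, 8, 280]);
  translate([0, 8, 8]) cube([8, 461, 280]);
  translate([335, 8, 8]) cube([8, 461, 280]);
}
translate([722, 243, 1066]) {
  cube([329, 471, 11]);
  translate([0, 0, 11]) cube([329, 11, 242]);
  translate([0, 460, 11]) cube([329, 11, 242]);
  translate([0, 11, 11]) cube([11, 449, 242]);
  translate([318, 11, 11]) cube([11, 449, 242]);
}
translate([729, 244, 1319]) {
  cube([315, 469, 19]);
  translate([0, 0, 19]) cube([315, 19, 70]);
  translate([0, 450, 19]) cube([315, 19, 70]);
  translate([0, 19, 19]) cube([19, 431, 70]);
  translate([296, 19, 19]) cube([19, 431, 70]);
}
translate([734, 248, 1408]) {
  cube([305, 461, 9]);
  translate([0, 0, 9]) cube([305, 9, 317]);
  translate([0, 452, 9]) cube([305, 9, 317]);
  translate([0, 9, 9]) cube([9, 443, 317]);
  translate([296, 9, 9]) cube([9, 443, 317]);
}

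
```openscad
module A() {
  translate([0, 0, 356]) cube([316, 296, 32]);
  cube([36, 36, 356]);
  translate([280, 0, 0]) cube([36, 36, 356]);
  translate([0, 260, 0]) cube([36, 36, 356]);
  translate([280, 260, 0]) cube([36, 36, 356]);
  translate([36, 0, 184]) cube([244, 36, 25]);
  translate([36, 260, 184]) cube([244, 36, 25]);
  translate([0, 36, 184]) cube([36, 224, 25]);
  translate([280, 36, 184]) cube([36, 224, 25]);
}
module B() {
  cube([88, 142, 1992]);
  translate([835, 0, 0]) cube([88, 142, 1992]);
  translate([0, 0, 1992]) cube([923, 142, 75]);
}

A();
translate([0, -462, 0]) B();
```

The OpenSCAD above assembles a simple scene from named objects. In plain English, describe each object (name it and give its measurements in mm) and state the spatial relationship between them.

A is a simple wooden stool: a rectangular seat 316 mm (x) by 296 mm (y), 32 mm thick, top face at z = 388 mm, on four square legs, each 36×36 mm in cross-section. The legs rest on z = 0, each flush with a corner of the seat. Four stretchers, 36 mm wide and 25 mm tall, connect adjacent legs with their undersides at z = 184 mm, each running between the inner faces of the legs it joins and aligned with the legs' outer faces on the other axis.

B is a door frame. The clear opening is 747 mm wide and 1992 mm high. Two 88 mm wide jambs, 142 mm deep, stand either side of the opening from the floor to the top of the opening. A 75 mm thick head sits across the top of both jambs, spanning the full outside width of the frame.

The door frame is on the floor beside the stool on its −y side.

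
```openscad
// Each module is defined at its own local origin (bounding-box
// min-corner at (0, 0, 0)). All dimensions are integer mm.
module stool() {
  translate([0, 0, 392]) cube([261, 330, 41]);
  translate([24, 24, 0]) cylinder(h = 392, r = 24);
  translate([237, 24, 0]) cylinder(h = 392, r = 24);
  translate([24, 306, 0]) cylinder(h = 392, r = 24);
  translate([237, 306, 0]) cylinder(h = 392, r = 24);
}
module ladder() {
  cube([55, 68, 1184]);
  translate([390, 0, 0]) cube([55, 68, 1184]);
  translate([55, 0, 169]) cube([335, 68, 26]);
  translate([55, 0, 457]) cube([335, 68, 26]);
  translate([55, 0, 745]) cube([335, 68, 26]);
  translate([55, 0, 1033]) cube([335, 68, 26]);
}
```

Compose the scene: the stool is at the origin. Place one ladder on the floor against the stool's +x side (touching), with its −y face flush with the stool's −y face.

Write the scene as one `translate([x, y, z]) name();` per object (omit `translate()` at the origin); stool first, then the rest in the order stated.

stool();
translate([261, 0, 0]) ladder();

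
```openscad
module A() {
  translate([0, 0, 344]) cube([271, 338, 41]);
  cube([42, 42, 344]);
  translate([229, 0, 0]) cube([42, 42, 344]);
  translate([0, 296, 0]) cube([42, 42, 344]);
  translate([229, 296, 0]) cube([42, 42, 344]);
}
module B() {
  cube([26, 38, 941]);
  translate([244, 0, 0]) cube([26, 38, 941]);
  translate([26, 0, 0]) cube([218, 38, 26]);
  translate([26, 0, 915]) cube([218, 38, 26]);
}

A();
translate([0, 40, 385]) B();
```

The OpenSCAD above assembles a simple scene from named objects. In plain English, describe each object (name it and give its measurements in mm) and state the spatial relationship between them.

A is a four-legged stool. The seat is a 271×338×41 mm slab whose top surface is at z = 385 mm; four square legs, each 42×42 mm in cross-section, run from the floor (z = 0) to the underside of the seat, each flush with a corner of the seat.

B is a rectangular picture frame lying in the x–z plane (depth along y). The opening is 218 mm wide (x) by 889 mm tall (z), surrounded by a border 26 mm wide on all four sides. The frame is 38 mm deep and is made of two full-height vertical stiles with two horizontal rails fitted between them.

The picture frame is on top of the stool.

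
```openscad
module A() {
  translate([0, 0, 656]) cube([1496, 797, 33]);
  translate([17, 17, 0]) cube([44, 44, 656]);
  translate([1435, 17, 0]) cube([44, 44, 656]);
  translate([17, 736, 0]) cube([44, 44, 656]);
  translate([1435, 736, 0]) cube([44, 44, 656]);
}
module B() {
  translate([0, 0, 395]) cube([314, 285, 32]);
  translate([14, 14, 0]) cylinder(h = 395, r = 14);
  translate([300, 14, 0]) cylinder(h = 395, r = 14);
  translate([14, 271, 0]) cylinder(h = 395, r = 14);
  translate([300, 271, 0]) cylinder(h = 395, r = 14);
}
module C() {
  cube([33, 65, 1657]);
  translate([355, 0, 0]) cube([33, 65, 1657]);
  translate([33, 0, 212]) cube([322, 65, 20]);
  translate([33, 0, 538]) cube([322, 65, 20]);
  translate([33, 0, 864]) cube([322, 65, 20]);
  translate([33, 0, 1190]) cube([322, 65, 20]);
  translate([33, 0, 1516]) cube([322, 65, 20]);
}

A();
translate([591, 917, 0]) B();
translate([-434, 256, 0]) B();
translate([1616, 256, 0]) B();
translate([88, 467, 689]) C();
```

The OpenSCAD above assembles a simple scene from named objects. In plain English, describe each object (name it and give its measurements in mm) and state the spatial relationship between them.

A is a table with a 1496×797 mm rectangular top, 33 mm thick, top surface at z = 689 mm, supported by four 44×44 mm square legs, each inset 17 mm from the nearest pair of top edges, running from the floor.

B is a four-legged stool. The seat is 314×285 mm, 32 mm thick, top at z = 427 mm. It stands on four round legs, each 28 mm in diameter, from z = 0 to the seat underside, each leg's axis is inset half a diameter from the nearest pair of seat edges (so the leg's bounding box is flush with the corner).

C is a wooden ladder with two side rails of 33×65 mm section and 1657 mm height, set 388 mm apart overall. Between them run 5 rectangular rungs (65 mm deep, 20 mm thick), front faces flush with the rails' −y face. The bottom of the first rung is 212 mm above the floor and each subsequent rung is 326 mm higher than the one below.

Three stools sit around the table at the +y, −x, +x sides. The ladder is on top of the table.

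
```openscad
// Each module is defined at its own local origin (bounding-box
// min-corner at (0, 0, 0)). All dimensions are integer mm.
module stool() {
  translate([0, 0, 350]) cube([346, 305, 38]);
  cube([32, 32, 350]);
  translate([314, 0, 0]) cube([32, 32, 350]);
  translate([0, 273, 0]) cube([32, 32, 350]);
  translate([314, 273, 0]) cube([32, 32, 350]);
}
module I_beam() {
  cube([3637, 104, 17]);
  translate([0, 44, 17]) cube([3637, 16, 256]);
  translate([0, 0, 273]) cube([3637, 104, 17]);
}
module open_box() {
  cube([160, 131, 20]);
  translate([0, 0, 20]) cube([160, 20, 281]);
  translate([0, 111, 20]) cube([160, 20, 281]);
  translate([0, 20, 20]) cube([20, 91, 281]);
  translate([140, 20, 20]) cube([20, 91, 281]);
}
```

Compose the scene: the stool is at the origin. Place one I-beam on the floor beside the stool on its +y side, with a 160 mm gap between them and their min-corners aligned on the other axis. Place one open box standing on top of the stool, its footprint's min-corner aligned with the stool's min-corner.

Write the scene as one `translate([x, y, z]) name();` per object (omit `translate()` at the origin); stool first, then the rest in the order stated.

stool();
translate([0, 465, 0]) I_beam();
translate([0, 0, 388]) open_box();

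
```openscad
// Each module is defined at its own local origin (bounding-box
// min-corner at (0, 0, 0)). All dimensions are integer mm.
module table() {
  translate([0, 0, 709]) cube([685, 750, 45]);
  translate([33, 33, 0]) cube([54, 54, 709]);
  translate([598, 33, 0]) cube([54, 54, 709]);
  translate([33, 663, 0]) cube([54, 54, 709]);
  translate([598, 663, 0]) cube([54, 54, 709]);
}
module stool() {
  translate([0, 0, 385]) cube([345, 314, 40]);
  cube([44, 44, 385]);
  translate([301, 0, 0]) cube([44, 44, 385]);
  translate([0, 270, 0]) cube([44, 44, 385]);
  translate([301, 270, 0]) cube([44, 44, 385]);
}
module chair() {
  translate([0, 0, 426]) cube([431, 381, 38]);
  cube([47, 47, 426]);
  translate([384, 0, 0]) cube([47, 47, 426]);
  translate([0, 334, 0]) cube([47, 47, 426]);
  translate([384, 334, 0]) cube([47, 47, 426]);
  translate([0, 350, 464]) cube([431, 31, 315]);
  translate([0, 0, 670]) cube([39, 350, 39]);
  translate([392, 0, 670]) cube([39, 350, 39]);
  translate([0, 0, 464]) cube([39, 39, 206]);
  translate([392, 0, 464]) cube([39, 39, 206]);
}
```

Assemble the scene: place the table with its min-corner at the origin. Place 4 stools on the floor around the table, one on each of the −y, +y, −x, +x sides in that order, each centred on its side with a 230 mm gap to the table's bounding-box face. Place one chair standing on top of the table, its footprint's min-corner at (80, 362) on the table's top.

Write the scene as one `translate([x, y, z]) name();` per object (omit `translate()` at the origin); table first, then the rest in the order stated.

table();
translate([170, -544, 0]) stool();
translate([170, 980, 0]) stool();
translate([-575, 218, 0]) stool();
translate([915, 218, 0]) stool();
translate([80, 362, 754]) chair();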